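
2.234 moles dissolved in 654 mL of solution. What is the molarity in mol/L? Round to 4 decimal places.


Convert volume to liters: V_L = V_mL / 1000.
V_L = 654 / 1000 = 0.654 L
M = n / V_L = 2.234 / 0.654
M = 3.41590214 mol/L, rounded to 4 dp:

3.4159 mol/L


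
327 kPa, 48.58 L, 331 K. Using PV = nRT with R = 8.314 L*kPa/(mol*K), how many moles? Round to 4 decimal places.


PV = nRT, solve for n = PV / (RT).
PV = 327 * 48.58 = 15885.66
RT = 8.314 * 331 = 2751.934
n = 15885.66 / 2751.934
n = 5.77254396 mol, rounded to 4 dp:

5.7725 mol


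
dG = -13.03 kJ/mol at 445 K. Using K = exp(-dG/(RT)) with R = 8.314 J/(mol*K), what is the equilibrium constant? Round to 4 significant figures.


dG is in kJ/mol; multiply by 1000 to match R in J/(mol*K).
RT = 8.314 * 445 = 3699.73 J/mol
exponent = -dG*1000 / (RT) = -(-13.03*1000) / 3699.73 = 3.52187862
K = exp(3.52187862)
K = 33.847956, rounded to 4 significant figures:

33.85


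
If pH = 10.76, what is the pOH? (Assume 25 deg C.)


At 25 deg C, pH + pOH = 14.
pOH = 14 - pH = 14 - 10.76
pOH = 3.24:

3.24


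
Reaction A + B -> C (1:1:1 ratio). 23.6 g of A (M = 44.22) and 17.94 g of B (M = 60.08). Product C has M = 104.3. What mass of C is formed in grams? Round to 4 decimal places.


Find moles of each reactant; the smaller value is the limiting reagent in a 1:1:1 reaction, so moles_C equals moles of the limiter.
n_A = mass_A / M_A = 23.6 / 44.22 = 0.533695 mol
n_B = mass_B / M_B = 17.94 / 60.08 = 0.298602 mol
Limiting reagent: B (smaller), n_limiting = 0.298602 mol
mass_C = n_limiting * M_C = 0.298602 * 104.3
mass_C = 31.1441886 g, rounded to 4 dp:

31.1442 g


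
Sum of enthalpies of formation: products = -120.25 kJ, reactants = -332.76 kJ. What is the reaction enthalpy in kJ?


dH_rxn = sum(dH_f products) - sum(dH_f reactants)
dH_rxn = -120.25 - (-332.76)
dH_rxn = 212.51 kJ:

212.51 kJ


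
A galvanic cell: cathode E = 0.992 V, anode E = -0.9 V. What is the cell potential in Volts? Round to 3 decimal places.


Standard cell potential: E_cell = E_cathode - E_anode.
E_cell = 0.992 - (-0.9)
E_cell = 1.892 V, rounded to 3 dp:

1.892 V


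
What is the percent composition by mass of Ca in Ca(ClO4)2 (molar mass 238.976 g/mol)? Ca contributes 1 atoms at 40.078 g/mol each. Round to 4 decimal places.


pct = 100 * (n_elem * M_elem) / M_total
mass_contribution = 1 * 40.078 = 40.078 g/mol
pct = 100 * 40.078 / 238.976
pct = 16.77072175 %, rounded to 4 dp:

16.7707 %


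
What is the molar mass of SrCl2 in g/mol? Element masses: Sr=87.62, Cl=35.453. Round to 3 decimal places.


M = sum(count * atomic_mass) over atoms.
M = 1*87.62 + 2*35.453
M = 87.62 + 70.906
M = 158.526 g/mol, rounded to 3 dp:

158.526 g/mol


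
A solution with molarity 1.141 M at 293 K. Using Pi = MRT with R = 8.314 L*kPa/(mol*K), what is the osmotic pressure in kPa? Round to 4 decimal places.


Osmotic pressure (van't Hoff): Pi = M*R*T.
RT = 8.314 * 293 = 2436.002
Pi = 1.141 * 2436.002
Pi = 2779.478282 kPa, rounded to 4 dp:

2779.4783 kPa


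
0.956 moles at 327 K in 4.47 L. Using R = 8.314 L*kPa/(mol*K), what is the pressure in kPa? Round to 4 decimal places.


PV = nRT, solve for P = nRT / V.
nRT = 0.956 * 8.314 * 327 = 2599.0562
P = 2599.0562 / 4.47
P = 581.44434004 kPa, rounded to 4 dp:

581.4443 kPa


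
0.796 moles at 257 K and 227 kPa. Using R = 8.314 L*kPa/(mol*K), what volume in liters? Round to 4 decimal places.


PV = nRT, solve for V = nRT / P.
nRT = 0.796 * 8.314 * 257 = 1700.8116
V = 1700.8116 / 227
V = 7.49256211 L, rounded to 4 dp:

7.4926 L


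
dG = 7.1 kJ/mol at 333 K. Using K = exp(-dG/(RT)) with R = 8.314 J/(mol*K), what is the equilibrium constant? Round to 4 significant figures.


dG is in kJ/mol; multiply by 1000 to match R in J/(mol*K).
RT = 8.314 * 333 = 2768.562 J/mol
exponent = -dG*1000 / (RT) = -(7.1*1000) / 2768.562 = -2.56450822
K = exp(-2.56450822)
K = 0.076957018, rounded to 4 significant figures:

0.07696


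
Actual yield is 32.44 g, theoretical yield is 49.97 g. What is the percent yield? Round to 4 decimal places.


% yield = 100 * actual / theoretical
% yield = 100 * 32.44 / 49.97
% yield = 64.91895137 %, rounded to 4 dp:

64.9190 %


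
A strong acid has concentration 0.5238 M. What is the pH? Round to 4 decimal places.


A strong acid dissociates completely, so [H+] equals the given concentration.
pH = -log10([H+]) = -log10(0.5238)
pH = 0.28083451, rounded to 4 dp:

0.2808


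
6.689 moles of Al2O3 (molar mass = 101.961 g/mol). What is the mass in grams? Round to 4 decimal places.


mass = n * M
mass = 6.689 * 101.961
mass = 682.017129 g, rounded to 4 dp:

682.0171 g


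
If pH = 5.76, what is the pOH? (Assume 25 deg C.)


At 25 deg C, pH + pOH = 14.
pOH = 14 - pH = 14 - 5.76
pOH = 8.24:

8.24


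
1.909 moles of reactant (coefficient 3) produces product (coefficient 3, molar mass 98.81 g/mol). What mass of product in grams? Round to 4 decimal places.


Use the coefficient ratio to convert reactant moles to product moles, then multiply by the product's molar mass.
moles_P = moles_R * (coeff_P / coeff_R) = 1.909 * (3/3) = 1.909
mass_P = moles_P * M_P = 1.909 * 98.81
mass_P = 188.62829 g, rounded to 4 dp:

188.6283 g


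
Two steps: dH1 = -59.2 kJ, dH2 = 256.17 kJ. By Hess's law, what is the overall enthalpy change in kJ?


Hess's law: enthalpy is a state function, so add the step enthalpies.
dH_total = dH1 + dH2 = -59.2 + (256.17)
dH_total = 196.97 kJ:

196.97 kJ


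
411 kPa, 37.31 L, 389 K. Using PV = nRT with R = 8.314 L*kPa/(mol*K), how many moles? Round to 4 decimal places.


PV = nRT, solve for n = PV / (RT).
PV = 411 * 37.31 = 15334.41
RT = 8.314 * 389 = 3234.146
n = 15334.41 / 3234.146
n = 4.74140932 mol, rounded to 4 dp:

4.7414 mol


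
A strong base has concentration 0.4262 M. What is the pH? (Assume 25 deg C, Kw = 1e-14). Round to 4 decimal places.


A strong base dissociates completely, so [OH-] equals the given concentration.
pOH = -log10([OH-]) = -log10(0.4262) = 0.370387
pH = 14 - pOH = 14 - 0.370387
pH = 13.629613, rounded to 4 dp:

13.6296


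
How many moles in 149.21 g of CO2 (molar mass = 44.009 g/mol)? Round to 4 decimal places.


n = mass / M
n = 149.21 / 44.009
n = 3.39044286 mol, rounded to 4 dp:

3.3904 mol


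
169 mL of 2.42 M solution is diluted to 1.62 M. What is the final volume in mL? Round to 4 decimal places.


Dilution: M1*V1 = M2*V2, solve for V2.
V2 = M1*V1 / M2
V2 = 2.42 * 169 / 1.62
V2 = 408.98 / 1.62
V2 = 252.45679012 mL, rounded to 4 dp:

252.4568 mL


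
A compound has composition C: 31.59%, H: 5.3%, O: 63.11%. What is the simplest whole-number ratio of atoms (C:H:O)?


Assume 100 g of compound, divide each mass% by atomic mass to get moles, then normalize by the smallest to get a raw atom ratio.
Moles per 100 g: C: 31.59/12.011 = 2.6301, H: 5.3/1.008 = 5.2579, O: 63.11/15.999 = 3.9446
Raw ratio (divide by min = 2.6301): C: 1.0, H: 1.999, O: 1.5
Multiply by 2 to clear fractions: C: 2.0 ~= 2, H: 3.998 ~= 4, O: 3.0 ~= 3
Reduce by GCD to get the simplest whole-number ratio:

2:4:3


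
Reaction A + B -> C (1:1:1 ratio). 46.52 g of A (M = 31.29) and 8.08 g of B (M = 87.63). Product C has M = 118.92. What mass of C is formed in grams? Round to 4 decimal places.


Find moles of each reactant; the smaller value is the limiting reagent in a 1:1:1 reaction, so moles_C equals moles of the limiter.
n_A = mass_A / M_A = 46.52 / 31.29 = 1.486737 mol
n_B = mass_B / M_B = 8.08 / 87.63 = 0.092206 mol
Limiting reagent: B (smaller), n_limiting = 0.092206 mol
mass_C = n_limiting * M_C = 0.092206 * 118.92
mass_C = 10.96513752 g, rounded to 4 dp:

10.9651 g


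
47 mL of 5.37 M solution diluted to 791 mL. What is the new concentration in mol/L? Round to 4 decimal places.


Dilution: M1*V1 = M2*V2, solve for M2.
M2 = M1*V1 / V2
M2 = 5.37 * 47 / 791
M2 = 252.39 / 791
M2 = 0.31907712 mol/L, rounded to 4 dp:

0.3191 mol/L


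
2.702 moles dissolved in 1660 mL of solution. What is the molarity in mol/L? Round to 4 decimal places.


Convert volume to liters: V_L = V_mL / 1000.
V_L = 1660 / 1000 = 1.66 L
M = n / V_L = 2.702 / 1.66
M = 1.62771084 mol/L, rounded to 4 dp:

1.6277 mol/L


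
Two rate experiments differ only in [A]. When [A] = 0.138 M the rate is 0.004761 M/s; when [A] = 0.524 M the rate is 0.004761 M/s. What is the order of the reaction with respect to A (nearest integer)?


Rate is proportional to [A]^n, so rate2/rate1 = ([A]2/[A]1)^n. Take logs to solve for n.
rate2/rate1 = 0.004761 / 0.004761 = 1.0
[A]2/[A]1 = 0.524 / 0.138 = 3.7971
n = ln(1.0) / ln(3.7971) = 0.0
Nearest integer order:

0


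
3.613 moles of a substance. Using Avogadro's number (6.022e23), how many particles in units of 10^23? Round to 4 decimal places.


N = n * NA, then divide by 1e23 for the requested units.
N / 1e23 = n * 6.022
N / 1e23 = 3.613 * 6.022
N / 1e23 = 21.757486, rounded to 4 dp:

21.7575


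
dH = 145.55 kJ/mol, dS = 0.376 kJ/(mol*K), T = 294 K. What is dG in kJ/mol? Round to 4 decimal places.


Gibbs: dG = dH - T*dS (consistent units, dS already in kJ/(mol*K)).
T*dS = 294 * 0.376 = 110.544
dG = 145.55 - (110.544)
dG = 35.006 kJ/mol, rounded to 4 dp:

35.0060 kJ/mol


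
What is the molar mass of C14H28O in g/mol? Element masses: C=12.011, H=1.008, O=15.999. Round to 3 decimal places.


M = sum(count * atomic_mass) over atoms.
M = 14*12.011 + 28*1.008 + 1*15.999
M = 168.154 + 28.224 + 15.999
M = 212.377 g/mol, rounded to 3 dp:

212.377 g/mol


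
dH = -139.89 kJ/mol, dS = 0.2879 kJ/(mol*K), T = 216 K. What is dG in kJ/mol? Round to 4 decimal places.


Gibbs: dG = dH - T*dS (consistent units, dS already in kJ/(mol*K)).
T*dS = 216 * 0.2879 = 62.1864
dG = -139.89 - (62.1864)
dG = -202.0764 kJ/mol, rounded to 4 dp:

-202.0764 kJ/mol


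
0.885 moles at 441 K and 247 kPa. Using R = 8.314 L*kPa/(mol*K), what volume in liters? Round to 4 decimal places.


PV = nRT, solve for V = nRT / P.
nRT = 0.885 * 8.314 * 441 = 3244.8295
V = 3244.8295 / 247
V = 13.13696154 L, rounded to 4 dp:

13.1370 L


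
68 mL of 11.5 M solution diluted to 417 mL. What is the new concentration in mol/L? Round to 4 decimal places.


Dilution: M1*V1 = M2*V2, solve for M2.
M2 = M1*V1 / V2
M2 = 11.5 * 68 / 417
M2 = 782.0 / 417
M2 = 1.87529976 mol/L, rounded to 4 dp:

1.8753 mol/L


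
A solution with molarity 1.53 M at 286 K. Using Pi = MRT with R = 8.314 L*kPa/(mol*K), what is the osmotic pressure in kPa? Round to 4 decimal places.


Osmotic pressure (van't Hoff): Pi = M*R*T.
RT = 8.314 * 286 = 2377.804
Pi = 1.53 * 2377.804
Pi = 3638.04012 kPa, rounded to 4 dp:

3638.0401 kPa


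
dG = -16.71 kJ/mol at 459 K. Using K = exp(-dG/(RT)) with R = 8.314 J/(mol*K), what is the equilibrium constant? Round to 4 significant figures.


dG is in kJ/mol; multiply by 1000 to match R in J/(mol*K).
RT = 8.314 * 459 = 3816.126 J/mol
exponent = -dG*1000 / (RT) = -(-16.71*1000) / 3816.126 = 4.37878624
K = exp(4.37878624)
K = 79.741188, rounded to 4 significant figures:

79.74


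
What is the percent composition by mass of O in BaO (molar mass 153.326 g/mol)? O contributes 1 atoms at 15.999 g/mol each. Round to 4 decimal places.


pct = 100 * (n_elem * M_elem) / M_total
mass_contribution = 1 * 15.999 = 15.999 g/mol
pct = 100 * 15.999 / 153.326
pct = 10.43462948 %, rounded to 4 dp:

10.4346 %


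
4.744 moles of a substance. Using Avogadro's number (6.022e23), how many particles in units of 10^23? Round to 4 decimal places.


N = n * NA, then divide by 1e23 for the requested units.
N / 1e23 = n * 6.022
N / 1e23 = 4.744 * 6.022
N / 1e23 = 28.568368, rounded to 4 dp:

28.5684


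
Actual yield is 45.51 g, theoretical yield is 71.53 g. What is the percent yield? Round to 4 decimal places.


% yield = 100 * actual / theoretical
% yield = 100 * 45.51 / 71.53
% yield = 63.62365441 %, rounded to 4 dp:

63.6237 %


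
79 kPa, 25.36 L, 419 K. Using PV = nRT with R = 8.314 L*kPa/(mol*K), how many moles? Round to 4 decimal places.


PV = nRT, solve for n = PV / (RT).
PV = 79 * 25.36 = 2003.44
RT = 8.314 * 419 = 3483.566
n = 2003.44 / 3483.566
n = 0.57511183 mol, rounded to 4 dp:

0.5751 mol


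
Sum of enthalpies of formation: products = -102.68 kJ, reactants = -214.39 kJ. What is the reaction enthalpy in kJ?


dH_rxn = sum(dH_f products) - sum(dH_f reactants)
dH_rxn = -102.68 - (-214.39)
dH_rxn = 111.71 kJ:

111.71 kJ


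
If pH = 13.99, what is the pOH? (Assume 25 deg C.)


At 25 deg C, pH + pOH = 14.
pOH = 14 - pH = 14 - 13.99
pOH = 0.01:

0.01


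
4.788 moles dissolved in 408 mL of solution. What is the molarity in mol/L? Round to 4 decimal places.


Convert volume to liters: V_L = V_mL / 1000.
V_L = 408 / 1000 = 0.408 L
M = n / V_L = 4.788 / 0.408
M = 11.73529412 mol/L, rounded to 4 dp:

11.7353 mol/L


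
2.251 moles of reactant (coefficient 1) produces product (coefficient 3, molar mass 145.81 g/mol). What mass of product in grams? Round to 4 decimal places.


Use the coefficient ratio to convert reactant moles to product moles, then multiply by the product's molar mass.
moles_P = moles_R * (coeff_P / coeff_R) = 2.251 * (3/1) = 6.753
mass_P = moles_P * M_P = 6.753 * 145.81
mass_P = 984.65493 g, rounded to 4 dp:

984.6549 g


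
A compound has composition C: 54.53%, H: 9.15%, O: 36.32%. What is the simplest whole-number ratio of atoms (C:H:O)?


Assume 100 g of compound, divide each mass% by atomic mass to get moles, then normalize by the smallest to get a raw atom ratio.
Moles per 100 g: C: 54.53/12.011 = 4.54, H: 9.15/1.008 = 9.0774, O: 36.32/15.999 = 2.2701
Raw ratio (divide by min = 2.2701): C: 2.0, H: 3.999, O: 1.0
Multiply by 1 to clear fractions: C: 2.0 ~= 2, H: 3.999 ~= 4, O: 1.0 ~= 1
Reduce by GCD to get the simplest whole-number ratio:

2:4:1


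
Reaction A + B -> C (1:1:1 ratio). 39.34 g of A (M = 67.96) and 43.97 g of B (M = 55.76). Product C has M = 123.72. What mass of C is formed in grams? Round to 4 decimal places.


Find moles of each reactant; the smaller value is the limiting reagent in a 1:1:1 reaction, so moles_C equals moles of the limiter.
n_A = mass_A / M_A = 39.34 / 67.96 = 0.57887 mol
n_B = mass_B / M_B = 43.97 / 55.76 = 0.788558 mol
Limiting reagent: A (smaller), n_limiting = 0.57887 mol
mass_C = n_limiting * M_C = 0.57887 * 123.72
mass_C = 71.6177964 g, rounded to 4 dp:

71.6178 g


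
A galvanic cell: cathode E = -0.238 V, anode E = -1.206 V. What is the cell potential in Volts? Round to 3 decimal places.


Standard cell potential: E_cell = E_cathode - E_anode.
E_cell = -0.238 - (-1.206)
E_cell = 0.968 V, rounded to 3 dp:

0.968 V


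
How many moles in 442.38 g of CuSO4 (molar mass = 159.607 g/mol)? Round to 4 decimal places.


n = mass / M
n = 442.38 / 159.607
n = 2.77168295 mol, rounded to 4 dp:

2.7717 mol


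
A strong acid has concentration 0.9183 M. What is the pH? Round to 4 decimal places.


A strong acid dissociates completely, so [H+] equals the given concentration.
pH = -log10([H+]) = -log10(0.9183)
pH = 0.03701542, rounded to 4 dp:

0.0370


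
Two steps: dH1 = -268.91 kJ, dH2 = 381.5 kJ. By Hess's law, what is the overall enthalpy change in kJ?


Hess's law: enthalpy is a state function, so add the step enthalpies.
dH_total = dH1 + dH2 = -268.91 + (381.5)
dH_total = 112.59 kJ:

112.59 kJ


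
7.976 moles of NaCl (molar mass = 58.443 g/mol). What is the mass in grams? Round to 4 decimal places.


mass = n * M
mass = 7.976 * 58.443
mass = 466.141368 g, rounded to 4 dp:

466.1414 g


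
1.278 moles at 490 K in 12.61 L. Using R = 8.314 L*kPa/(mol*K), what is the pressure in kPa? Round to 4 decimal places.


PV = nRT, solve for P = nRT / V.
nRT = 1.278 * 8.314 * 490 = 5206.3931
P = 5206.3931 / 12.61
P = 412.87812054 kPa, rounded to 4 dp:

412.8781 kPa


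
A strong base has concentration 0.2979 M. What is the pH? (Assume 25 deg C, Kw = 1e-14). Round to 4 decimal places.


A strong base dissociates completely, so [OH-] equals the given concentration.
pOH = -log10([OH-]) = -log10(0.2979) = 0.525929
pH = 14 - pOH = 14 - 0.525929
pH = 13.474071, rounded to 4 dp:

13.4741


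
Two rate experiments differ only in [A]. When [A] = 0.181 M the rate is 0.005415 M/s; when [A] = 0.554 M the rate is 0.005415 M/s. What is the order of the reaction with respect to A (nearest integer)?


Rate is proportional to [A]^n, so rate2/rate1 = ([A]2/[A]1)^n. Take logs to solve for n.
rate2/rate1 = 0.005415 / 0.005415 = 1.0
[A]2/[A]1 = 0.554 / 0.181 = 3.0608
n = ln(1.0) / ln(3.0608) = 0.0
Nearest integer order:

0


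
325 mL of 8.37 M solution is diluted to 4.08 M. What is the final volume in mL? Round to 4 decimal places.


Dilution: M1*V1 = M2*V2, solve for V2.
V2 = M1*V1 / M2
V2 = 8.37 * 325 / 4.08
V2 = 2720.25 / 4.08
V2 = 666.72794118 mL, rounded to 4 dp:

666.7279 mL


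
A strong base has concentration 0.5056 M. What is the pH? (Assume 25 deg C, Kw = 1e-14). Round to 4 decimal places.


A strong base dissociates completely, so [OH-] equals the given concentration.
pOH = -log10([OH-]) = -log10(0.5056) = 0.296193
pH = 14 - pOH = 14 - 0.296193
pH = 13.703807, rounded to 4 dp:

13.7038


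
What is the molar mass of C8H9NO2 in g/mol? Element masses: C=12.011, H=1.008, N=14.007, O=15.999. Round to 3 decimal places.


M = sum(count * atomic_mass) over atoms.
M = 8*12.011 + 9*1.008 + 1*14.007 + 2*15.999
M = 96.088 + 9.072 + 14.007 + 31.998
M = 151.165 g/mol, rounded to 3 dp:

151.165 g/mol


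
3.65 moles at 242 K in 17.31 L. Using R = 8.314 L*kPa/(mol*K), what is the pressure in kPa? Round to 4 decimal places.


PV = nRT, solve for P = nRT / V.
nRT = 3.65 * 8.314 * 242 = 7343.7562
P = 7343.7562 / 17.31
P = 424.2493472 kPa, rounded to 4 dp:

424.2493 kPa


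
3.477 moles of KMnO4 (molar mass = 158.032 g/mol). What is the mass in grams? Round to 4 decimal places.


mass = n * M
mass = 3.477 * 158.032
mass = 549.477264 g, rounded to 4 dp:

549.4773 g


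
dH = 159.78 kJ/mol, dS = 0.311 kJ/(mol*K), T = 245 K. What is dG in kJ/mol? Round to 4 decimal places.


Gibbs: dG = dH - T*dS (consistent units, dS already in kJ/(mol*K)).
T*dS = 245 * 0.311 = 76.195
dG = 159.78 - (76.195)
dG = 83.585 kJ/mol, rounded to 4 dp:

83.5850 kJ/mol


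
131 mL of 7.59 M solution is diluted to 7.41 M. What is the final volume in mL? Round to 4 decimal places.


Dilution: M1*V1 = M2*V2, solve for V2.
V2 = M1*V1 / M2
V2 = 7.59 * 131 / 7.41
V2 = 994.29 / 7.41
V2 = 134.18218623 mL, rounded to 4 dp:

134.1822 mL


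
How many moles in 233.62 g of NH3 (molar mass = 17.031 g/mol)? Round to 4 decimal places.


n = mass / M
n = 233.62 / 17.031
n = 13.71733897 mol, rounded to 4 dp:

13.7173 mol


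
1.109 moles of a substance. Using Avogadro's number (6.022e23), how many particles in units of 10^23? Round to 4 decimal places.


N = n * NA, then divide by 1e23 for the requested units.
N / 1e23 = n * 6.022
N / 1e23 = 1.109 * 6.022
N / 1e23 = 6.678398, rounded to 4 dp:

6.6784


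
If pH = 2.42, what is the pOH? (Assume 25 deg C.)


At 25 deg C, pH + pOH = 14.
pOH = 14 - pH = 14 - 2.42
pOH = 11.58:

11.58


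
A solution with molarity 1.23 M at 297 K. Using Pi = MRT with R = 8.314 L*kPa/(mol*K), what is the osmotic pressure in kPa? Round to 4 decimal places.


Osmotic pressure (van't Hoff): Pi = M*R*T.
RT = 8.314 * 297 = 2469.258
Pi = 1.23 * 2469.258
Pi = 3037.18734 kPa, rounded to 4 dp:

3037.1873 kPa


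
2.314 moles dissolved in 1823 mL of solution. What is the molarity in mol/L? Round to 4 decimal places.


Convert volume to liters: V_L = V_mL / 1000.
V_L = 1823 / 1000 = 1.823 L
M = n / V_L = 2.314 / 1.823
M = 1.26933626 mol/L, rounded to 4 dp:

1.2693 mol/L


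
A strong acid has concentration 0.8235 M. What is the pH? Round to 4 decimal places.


A strong acid dissociates completely, so [H+] equals the given concentration.
pH = -log10([H+]) = -log10(0.8235)
pH = 0.0843364, rounded to 4 dp:

0.0843


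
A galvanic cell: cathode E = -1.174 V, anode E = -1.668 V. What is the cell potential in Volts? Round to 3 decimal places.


Standard cell potential: E_cell = E_cathode - E_anode.
E_cell = -1.174 - (-1.668)
E_cell = 0.494 V, rounded to 3 dp:

0.494 V


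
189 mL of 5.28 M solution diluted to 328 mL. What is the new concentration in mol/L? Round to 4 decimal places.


Dilution: M1*V1 = M2*V2, solve for M2.
M2 = M1*V1 / V2
M2 = 5.28 * 189 / 328
M2 = 997.92 / 328
M2 = 3.04243902 mol/L, rounded to 4 dp:

3.0424 mol/L


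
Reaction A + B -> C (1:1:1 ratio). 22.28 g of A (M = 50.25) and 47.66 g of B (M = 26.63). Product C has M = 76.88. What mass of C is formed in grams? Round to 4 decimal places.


Find moles of each reactant; the smaller value is the limiting reagent in a 1:1:1 reaction, so moles_C equals moles of the limiter.
n_A = mass_A / M_A = 22.28 / 50.25 = 0.443383 mol
n_B = mass_B / M_B = 47.66 / 26.63 = 1.789711 mol
Limiting reagent: A (smaller), n_limiting = 0.443383 mol
mass_C = n_limiting * M_C = 0.443383 * 76.88
mass_C = 34.08728504 g, rounded to 4 dp:

34.0873 g


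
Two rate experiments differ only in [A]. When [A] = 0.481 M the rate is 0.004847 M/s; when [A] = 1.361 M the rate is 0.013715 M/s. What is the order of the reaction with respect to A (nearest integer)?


Rate is proportional to [A]^n, so rate2/rate1 = ([A]2/[A]1)^n. Take logs to solve for n.
rate2/rate1 = 0.013715 / 0.004847 = 2.8296
[A]2/[A]1 = 1.361 / 0.481 = 2.8295
n = ln(2.8296) / ln(2.8295) = 1.0
Nearest integer order:

1


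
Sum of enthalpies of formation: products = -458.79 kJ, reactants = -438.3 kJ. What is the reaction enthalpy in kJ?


dH_rxn = sum(dH_f products) - sum(dH_f reactants)
dH_rxn = -458.79 - (-438.3)
dH_rxn = -20.49 kJ:

-20.49 kJ


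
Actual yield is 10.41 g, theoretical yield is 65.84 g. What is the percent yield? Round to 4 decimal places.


% yield = 100 * actual / theoretical
% yield = 100 * 10.41 / 65.84
% yield = 15.81105711 %, rounded to 4 dp:

15.8111 %


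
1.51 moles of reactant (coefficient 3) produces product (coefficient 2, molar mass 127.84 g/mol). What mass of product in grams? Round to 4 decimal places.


Use the coefficient ratio to convert reactant moles to product moles, then multiply by the product's molar mass.
moles_P = moles_R * (coeff_P / coeff_R) = 1.51 * (2/3) = 1.006667
mass_P = moles_P * M_P = 1.006667 * 127.84
mass_P = 128.69230928 g, rounded to 4 dp:

128.6923 g


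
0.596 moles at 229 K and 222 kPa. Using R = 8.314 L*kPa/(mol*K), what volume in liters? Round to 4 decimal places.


PV = nRT, solve for V = nRT / P.
nRT = 0.596 * 8.314 * 229 = 1134.728
V = 1134.728 / 222
V = 5.11138739 L, rounded to 4 dp:

5.1114 L


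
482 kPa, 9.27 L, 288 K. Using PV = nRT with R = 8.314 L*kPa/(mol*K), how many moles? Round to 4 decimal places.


PV = nRT, solve for n = PV / (RT).
PV = 482 * 9.27 = 4468.14
RT = 8.314 * 288 = 2394.432
n = 4468.14 / 2394.432
n = 1.86605425 mol, rounded to 4 dp:

1.8661 mol


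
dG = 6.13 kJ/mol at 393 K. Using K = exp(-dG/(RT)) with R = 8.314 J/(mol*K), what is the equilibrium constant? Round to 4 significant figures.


dG is in kJ/mol; multiply by 1000 to match R in J/(mol*K).
RT = 8.314 * 393 = 3267.402 J/mol
exponent = -dG*1000 / (RT) = -(6.13*1000) / 3267.402 = -1.8761083
K = exp(-1.8761083)
K = 0.1531851, rounded to 4 significant figures:

0.1532


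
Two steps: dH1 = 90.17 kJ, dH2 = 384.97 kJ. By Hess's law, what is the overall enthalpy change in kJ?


Hess's law: enthalpy is a state function, so add the step enthalpies.
dH_total = dH1 + dH2 = 90.17 + (384.97)
dH_total = 475.14 kJ:

475.14 kJ


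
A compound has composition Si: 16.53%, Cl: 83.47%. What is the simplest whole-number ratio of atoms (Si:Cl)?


Assume 100 g of compound, divide each mass% by atomic mass to get moles, then normalize by the smallest to get a raw atom ratio.
Moles per 100 g: Si: 16.53/28.086 = 0.5885, Cl: 83.47/35.453 = 2.3544
Raw ratio (divide by min = 0.5885): Si: 1.0, Cl: 4.0
Multiply by 1 to clear fractions: Si: 1.0 ~= 1, Cl: 4.0 ~= 4
Reduce by GCD to get the simplest whole-number ratio:

1:4


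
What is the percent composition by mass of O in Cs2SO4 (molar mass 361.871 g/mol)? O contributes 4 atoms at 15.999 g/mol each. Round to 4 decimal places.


pct = 100 * (n_elem * M_elem) / M_total
mass_contribution = 4 * 15.999 = 63.996 g/mol
pct = 100 * 63.996 / 361.871
pct = 17.68475506 %, rounded to 4 dp:

17.6848 %


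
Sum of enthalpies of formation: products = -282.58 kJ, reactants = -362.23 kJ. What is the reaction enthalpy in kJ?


dH_rxn = sum(dH_f products) - sum(dH_f reactants)
dH_rxn = -282.58 - (-362.23)
dH_rxn = 79.65 kJ:

79.65 kJ


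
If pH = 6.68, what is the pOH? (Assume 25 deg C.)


At 25 deg C, pH + pOH = 14.
pOH = 14 - pH = 14 - 6.68
pOH = 7.32:

7.32


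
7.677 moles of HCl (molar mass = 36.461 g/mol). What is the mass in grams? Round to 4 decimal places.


mass = n * M
mass = 7.677 * 36.461
mass = 279.911097 g, rounded to 4 dp:

279.9111 g


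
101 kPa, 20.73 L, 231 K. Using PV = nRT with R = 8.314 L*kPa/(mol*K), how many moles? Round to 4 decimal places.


PV = nRT, solve for n = PV / (RT).
PV = 101 * 20.73 = 2093.73
RT = 8.314 * 231 = 1920.534
n = 2093.73 / 1920.534
n = 1.09018117 mol, rounded to 4 dp:

1.0902 mol


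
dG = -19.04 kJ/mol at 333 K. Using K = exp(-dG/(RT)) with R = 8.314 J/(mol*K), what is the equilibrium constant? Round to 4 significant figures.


dG is in kJ/mol; multiply by 1000 to match R in J/(mol*K).
RT = 8.314 * 333 = 2768.562 J/mol
exponent = -dG*1000 / (RT) = -(-19.04*1000) / 2768.562 = 6.8772164
K = exp(6.8772164)
K = 969.92272, rounded to 4 significant figures:

969.9


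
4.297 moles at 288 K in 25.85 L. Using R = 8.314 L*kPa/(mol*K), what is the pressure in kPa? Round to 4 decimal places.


PV = nRT, solve for P = nRT / V.
nRT = 4.297 * 8.314 * 288 = 10288.8743
P = 10288.8743 / 25.85
P = 398.02221663 kPa, rounded to 4 dp:

398.0222 kPa


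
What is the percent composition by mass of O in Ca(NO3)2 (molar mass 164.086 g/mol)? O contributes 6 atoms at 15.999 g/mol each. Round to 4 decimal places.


pct = 100 * (n_elem * M_elem) / M_total
mass_contribution = 6 * 15.999 = 95.994 g/mol
pct = 100 * 95.994 / 164.086
pct = 58.50224882 %, rounded to 4 dp:

58.5022 %


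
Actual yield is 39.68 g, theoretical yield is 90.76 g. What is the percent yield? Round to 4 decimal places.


% yield = 100 * actual / theoretical
% yield = 100 * 39.68 / 90.76
% yield = 43.71970031 %, rounded to 4 dp:

43.7197 %


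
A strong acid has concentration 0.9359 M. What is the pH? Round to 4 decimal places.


A strong acid dissociates completely, so [H+] equals the given concentration.
pH = -log10([H+]) = -log10(0.9359)
pH = 0.02877055, rounded to 4 dp:

0.0288


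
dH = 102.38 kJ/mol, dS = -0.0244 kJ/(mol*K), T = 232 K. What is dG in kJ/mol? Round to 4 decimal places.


Gibbs: dG = dH - T*dS (consistent units, dS already in kJ/(mol*K)).
T*dS = 232 * -0.0244 = -5.6608
dG = 102.38 - (-5.6608)
dG = 108.0408 kJ/mol, rounded to 4 dp:

108.0408 kJ/mol


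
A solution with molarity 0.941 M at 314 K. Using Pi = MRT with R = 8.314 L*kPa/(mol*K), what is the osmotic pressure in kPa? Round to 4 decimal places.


Osmotic pressure (van't Hoff): Pi = M*R*T.
RT = 8.314 * 314 = 2610.596
Pi = 0.941 * 2610.596
Pi = 2456.570836 kPa, rounded to 4 dp:

2456.5708 kPa


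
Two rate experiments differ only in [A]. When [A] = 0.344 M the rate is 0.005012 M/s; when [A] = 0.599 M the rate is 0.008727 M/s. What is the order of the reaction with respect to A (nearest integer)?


Rate is proportional to [A]^n, so rate2/rate1 = ([A]2/[A]1)^n. Take logs to solve for n.
rate2/rate1 = 0.008727 / 0.005012 = 1.7412
[A]2/[A]1 = 0.599 / 0.344 = 1.7413
n = ln(1.7412) / ln(1.7413) = 1.0
Nearest integer order:

1


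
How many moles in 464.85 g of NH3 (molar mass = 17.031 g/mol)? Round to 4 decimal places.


n = mass / M
n = 464.85 / 17.031
n = 27.29434561 mol, rounded to 4 dp:

27.2943 mol


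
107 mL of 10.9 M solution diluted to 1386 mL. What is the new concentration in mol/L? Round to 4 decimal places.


Dilution: M1*V1 = M2*V2, solve for M2.
M2 = M1*V1 / V2
M2 = 10.9 * 107 / 1386
M2 = 1166.3 / 1386
M2 = 0.84148629 mol/L, rounded to 4 dp:

0.8415 mol/L


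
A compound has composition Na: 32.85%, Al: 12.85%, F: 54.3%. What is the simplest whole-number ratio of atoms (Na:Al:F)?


Assume 100 g of compound, divide each mass% by atomic mass to get moles, then normalize by the smallest to get a raw atom ratio.
Moles per 100 g: Na: 32.85/22.99 = 1.4289, Al: 12.85/26.982 = 0.4762, F: 54.3/18.998 = 2.8582
Raw ratio (divide by min = 0.4762): Na: 3.0, Al: 1.0, F: 6.002
Multiply by 1 to clear fractions: Na: 3.0 ~= 3, Al: 1.0 ~= 1, F: 6.002 ~= 6
Reduce by GCD to get the simplest whole-number ratio:

3:1:6


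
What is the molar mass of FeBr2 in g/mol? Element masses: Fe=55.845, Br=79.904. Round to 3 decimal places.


M = sum(count * atomic_mass) over atoms.
M = 1*55.845 + 2*79.904
M = 55.845 + 159.808
M = 215.653 g/mol, rounded to 3 dp:

215.653 g/mol


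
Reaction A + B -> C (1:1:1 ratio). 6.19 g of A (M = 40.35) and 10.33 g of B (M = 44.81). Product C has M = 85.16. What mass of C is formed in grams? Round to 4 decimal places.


Find moles of each reactant; the smaller value is the limiting reagent in a 1:1:1 reaction, so moles_C equals moles of the limiter.
n_A = mass_A / M_A = 6.19 / 40.35 = 0.153408 mol
n_B = mass_B / M_B = 10.33 / 44.81 = 0.230529 mol
Limiting reagent: A (smaller), n_limiting = 0.153408 mol
mass_C = n_limiting * M_C = 0.153408 * 85.16
mass_C = 13.06422528 g, rounded to 4 dp:

13.0642 g


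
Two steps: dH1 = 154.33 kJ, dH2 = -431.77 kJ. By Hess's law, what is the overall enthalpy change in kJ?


Hess's law: enthalpy is a state function, so add the step enthalpies.
dH_total = dH1 + dH2 = 154.33 + (-431.77)
dH_total = -277.44 kJ:

-277.44 kJ


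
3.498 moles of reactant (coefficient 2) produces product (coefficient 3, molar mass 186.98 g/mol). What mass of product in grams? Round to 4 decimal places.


Use the coefficient ratio to convert reactant moles to product moles, then multiply by the product's molar mass.
moles_P = moles_R * (coeff_P / coeff_R) = 3.498 * (3/2) = 5.247
mass_P = moles_P * M_P = 5.247 * 186.98
mass_P = 981.08406 g, rounded to 4 dp:

981.0841 g


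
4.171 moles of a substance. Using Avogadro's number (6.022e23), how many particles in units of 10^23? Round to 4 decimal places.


N = n * NA, then divide by 1e23 for the requested units.
N / 1e23 = n * 6.022
N / 1e23 = 4.171 * 6.022
N / 1e23 = 25.117762, rounded to 4 dp:

25.1178


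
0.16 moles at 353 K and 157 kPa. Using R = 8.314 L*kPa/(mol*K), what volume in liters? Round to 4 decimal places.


PV = nRT, solve for V = nRT / P.
nRT = 0.16 * 8.314 * 353 = 469.5747
V = 469.5747 / 157
V = 2.99092166 L, rounded to 4 dp:

2.9909 L


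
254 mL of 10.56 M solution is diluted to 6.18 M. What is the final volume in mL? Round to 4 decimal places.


Dilution: M1*V1 = M2*V2, solve for V2.
V2 = M1*V1 / M2
V2 = 10.56 * 254 / 6.18
V2 = 2682.24 / 6.18
V2 = 434.01941748 mL, rounded to 4 dp:

434.0194 mL


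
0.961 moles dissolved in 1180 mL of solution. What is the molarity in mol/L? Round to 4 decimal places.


Convert volume to liters: V_L = V_mL / 1000.
V_L = 1180 / 1000 = 1.18 L
M = n / V_L = 0.961 / 1.18
M = 0.81440678 mol/L, rounded to 4 dp:

0.8144 mol/L


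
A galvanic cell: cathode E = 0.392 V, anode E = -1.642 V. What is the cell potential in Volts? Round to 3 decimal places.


Standard cell potential: E_cell = E_cathode - E_anode.
E_cell = 0.392 - (-1.642)
E_cell = 2.034 V, rounded to 3 dp:

2.034 V


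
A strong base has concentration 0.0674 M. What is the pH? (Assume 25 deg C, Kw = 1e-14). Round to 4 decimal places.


A strong base dissociates completely, so [OH-] equals the given concentration.
pOH = -log10([OH-]) = -log10(0.0674) = 1.17134
pH = 14 - pOH = 14 - 1.17134
pH = 12.82866, rounded to 4 dp:

12.8287


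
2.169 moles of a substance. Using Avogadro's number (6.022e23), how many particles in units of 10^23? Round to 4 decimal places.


N = n * NA, then divide by 1e23 for the requested units.
N / 1e23 = n * 6.022
N / 1e23 = 2.169 * 6.022
N / 1e23 = 13.061718, rounded to 4 dp:

13.0617


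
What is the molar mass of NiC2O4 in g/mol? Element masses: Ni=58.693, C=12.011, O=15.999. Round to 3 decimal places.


M = sum(count * atomic_mass) over atoms.
M = 1*58.693 + 2*12.011 + 4*15.999
M = 58.693 + 24.022 + 63.996
M = 146.711 g/mol, rounded to 3 dp:

146.711 g/mol


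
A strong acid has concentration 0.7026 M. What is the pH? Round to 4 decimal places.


A strong acid dissociates completely, so [H+] equals the given concentration.
pH = -log10([H+]) = -log10(0.7026)
pH = 0.15329185, rounded to 4 dp:

0.1533


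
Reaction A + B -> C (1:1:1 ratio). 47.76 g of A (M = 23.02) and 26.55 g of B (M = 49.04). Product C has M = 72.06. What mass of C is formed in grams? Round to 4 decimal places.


Find moles of each reactant; the smaller value is the limiting reagent in a 1:1:1 reaction, so moles_C equals moles of the limiter.
n_A = mass_A / M_A = 47.76 / 23.02 = 2.074718 mol
n_B = mass_B / M_B = 26.55 / 49.04 = 0.541395 mol
Limiting reagent: B (smaller), n_limiting = 0.541395 mol
mass_C = n_limiting * M_C = 0.541395 * 72.06
mass_C = 39.0129237 g, rounded to 4 dp:

39.0129 g


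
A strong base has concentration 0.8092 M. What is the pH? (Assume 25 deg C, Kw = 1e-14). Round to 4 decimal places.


A strong base dissociates completely, so [OH-] equals the given concentration.
pOH = -log10([OH-]) = -log10(0.8092) = 0.091944
pH = 14 - pOH = 14 - 0.091944
pH = 13.908056, rounded to 4 dp:

13.9081


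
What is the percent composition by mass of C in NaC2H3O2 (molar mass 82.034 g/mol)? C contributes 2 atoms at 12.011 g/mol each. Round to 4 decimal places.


pct = 100 * (n_elem * M_elem) / M_total
mass_contribution = 2 * 12.011 = 24.022 g/mol
pct = 100 * 24.022 / 82.034
pct = 29.28298023 %, rounded to 4 dp:

29.2830 %


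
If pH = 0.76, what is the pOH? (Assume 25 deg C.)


At 25 deg C, pH + pOH = 14.
pOH = 14 - pH = 14 - 0.76
pOH = 13.24:

13.24


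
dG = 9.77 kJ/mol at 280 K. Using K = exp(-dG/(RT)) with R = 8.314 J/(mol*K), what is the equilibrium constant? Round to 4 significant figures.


dG is in kJ/mol; multiply by 1000 to match R in J/(mol*K).
RT = 8.314 * 280 = 2327.92 J/mol
exponent = -dG*1000 / (RT) = -(9.77*1000) / 2327.92 = -4.19687962
K = exp(-4.19687962)
K = 0.015042442, rounded to 4 significant figures:

0.01504


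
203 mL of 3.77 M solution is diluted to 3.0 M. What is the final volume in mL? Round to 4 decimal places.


Dilution: M1*V1 = M2*V2, solve for V2.
V2 = M1*V1 / M2
V2 = 3.77 * 203 / 3.0
V2 = 765.31 / 3.0
V2 = 255.10333333 mL, rounded to 4 dp:

255.1033 mL


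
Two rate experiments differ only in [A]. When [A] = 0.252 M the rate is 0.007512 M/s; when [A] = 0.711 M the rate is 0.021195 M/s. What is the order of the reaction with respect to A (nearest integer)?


Rate is proportional to [A]^n, so rate2/rate1 = ([A]2/[A]1)^n. Take logs to solve for n.
rate2/rate1 = 0.021195 / 0.007512 = 2.8215
[A]2/[A]1 = 0.711 / 0.252 = 2.8214
n = ln(2.8215) / ln(2.8214) = 1.0
Nearest integer order:

1


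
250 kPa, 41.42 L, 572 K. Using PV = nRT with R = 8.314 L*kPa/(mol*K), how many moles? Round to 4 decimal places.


PV = nRT, solve for n = PV / (RT).
PV = 250 * 41.42 = 10355.0
RT = 8.314 * 572 = 4755.608
n = 10355.0 / 4755.608
n = 2.17742926 mol, rounded to 4 dp:

2.1774 mol


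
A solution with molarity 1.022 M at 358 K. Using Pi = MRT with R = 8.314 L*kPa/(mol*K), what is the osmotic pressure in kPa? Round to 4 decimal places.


Osmotic pressure (van't Hoff): Pi = M*R*T.
RT = 8.314 * 358 = 2976.412
Pi = 1.022 * 2976.412
Pi = 3041.893064 kPa, rounded to 4 dp:

3041.8931 kPa


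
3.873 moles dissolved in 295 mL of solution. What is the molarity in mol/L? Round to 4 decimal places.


Convert volume to liters: V_L = V_mL / 1000.
V_L = 295 / 1000 = 0.295 L
M = n / V_L = 3.873 / 0.295
M = 13.12881356 mol/L, rounded to 4 dp:

13.1288 mol/L


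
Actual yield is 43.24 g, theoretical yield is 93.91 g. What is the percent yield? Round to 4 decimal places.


% yield = 100 * actual / theoretical
% yield = 100 * 43.24 / 93.91
% yield = 46.04408476 %, rounded to 4 dp:

46.0441 %


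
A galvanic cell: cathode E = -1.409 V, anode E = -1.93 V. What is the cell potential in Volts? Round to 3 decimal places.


Standard cell potential: E_cell = E_cathode - E_anode.
E_cell = -1.409 - (-1.93)
E_cell = 0.521 V, rounded to 3 dp:

0.521 V


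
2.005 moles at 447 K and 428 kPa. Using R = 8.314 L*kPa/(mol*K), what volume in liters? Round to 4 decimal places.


PV = nRT, solve for V = nRT / P.
nRT = 2.005 * 8.314 * 447 = 7451.2978
V = 7451.2978 / 428
V = 17.4095743 L, rounded to 4 dp:

17.4096 L


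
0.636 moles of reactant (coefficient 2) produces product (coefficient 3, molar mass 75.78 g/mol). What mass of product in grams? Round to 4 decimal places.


Use the coefficient ratio to convert reactant moles to product moles, then multiply by the product's molar mass.
moles_P = moles_R * (coeff_P / coeff_R) = 0.636 * (3/2) = 0.954
mass_P = moles_P * M_P = 0.954 * 75.78
mass_P = 72.29412 g, rounded to 4 dp:

72.2941 g


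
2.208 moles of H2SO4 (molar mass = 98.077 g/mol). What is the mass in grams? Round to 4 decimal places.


mass = n * M
mass = 2.208 * 98.077
mass = 216.554016 g, rounded to 4 dp:

216.5540 g


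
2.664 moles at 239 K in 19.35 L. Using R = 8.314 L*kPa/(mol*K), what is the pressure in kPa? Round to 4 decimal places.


PV = nRT, solve for P = nRT / V.
nRT = 2.664 * 8.314 * 239 = 5293.4905
P = 5293.4905 / 19.35
P = 273.56540052 kPa, rounded to 4 dp:

273.5654 kPa


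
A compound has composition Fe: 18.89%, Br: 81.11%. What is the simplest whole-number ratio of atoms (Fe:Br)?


Assume 100 g of compound, divide each mass% by atomic mass to get moles, then normalize by the smallest to get a raw atom ratio.
Moles per 100 g: Fe: 18.89/55.845 = 0.3383, Br: 81.11/79.904 = 1.0151
Raw ratio (divide by min = 0.3383): Fe: 1.0, Br: 3.001
Multiply by 1 to clear fractions: Fe: 1.0 ~= 1, Br: 3.001 ~= 3
Reduce by GCD to get the simplest whole-number ratio:

1:3


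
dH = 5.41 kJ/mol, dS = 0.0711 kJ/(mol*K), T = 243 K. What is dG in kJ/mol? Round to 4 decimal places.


Gibbs: dG = dH - T*dS (consistent units, dS already in kJ/(mol*K)).
T*dS = 243 * 0.0711 = 17.2773
dG = 5.41 - (17.2773)
dG = -11.8673 kJ/mol, rounded to 4 dp:

-11.8673 kJ/mol


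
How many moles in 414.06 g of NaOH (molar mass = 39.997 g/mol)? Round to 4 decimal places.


n = mass / M
n = 414.06 / 39.997
n = 10.35227642 mol, rounded to 4 dp:

10.3523 mol


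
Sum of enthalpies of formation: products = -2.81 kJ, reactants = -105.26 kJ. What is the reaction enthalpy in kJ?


dH_rxn = sum(dH_f products) - sum(dH_f reactants)
dH_rxn = -2.81 - (-105.26)
dH_rxn = 102.45 kJ:

102.45 kJ


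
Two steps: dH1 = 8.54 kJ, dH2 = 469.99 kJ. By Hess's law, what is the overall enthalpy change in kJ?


Hess's law: enthalpy is a state function, so add the step enthalpies.
dH_total = dH1 + dH2 = 8.54 + (469.99)
dH_total = 478.53 kJ:

478.53 kJ


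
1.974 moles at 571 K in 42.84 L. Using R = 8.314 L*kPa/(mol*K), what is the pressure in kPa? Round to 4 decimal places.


PV = nRT, solve for P = nRT / V.
nRT = 1.974 * 8.314 * 571 = 9371.1584
P = 9371.1584 / 42.84
P = 218.74786181 kPa, rounded to 4 dp:

218.7479 kPa


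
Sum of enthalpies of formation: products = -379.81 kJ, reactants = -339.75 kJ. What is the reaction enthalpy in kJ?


dH_rxn = sum(dH_f products) - sum(dH_f reactants)
dH_rxn = -379.81 - (-339.75)
dH_rxn = -40.06 kJ:

-40.06 kJ
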